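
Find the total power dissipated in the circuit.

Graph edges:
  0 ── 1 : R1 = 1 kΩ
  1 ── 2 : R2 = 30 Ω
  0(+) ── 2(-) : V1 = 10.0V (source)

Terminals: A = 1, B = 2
Nodal analysis, taking node 2 as the 0 V reference.
Source V1 fixes V_0 = 10 V.
KCL at each unknown node (sum of currents leaving = 0; resistances in Ω):
  Node 1: (V_1 - 10)/1000 + (V_1 - 0)/30 = 0
Collecting terms: 0.03433 × V_1 = 0.01  =>  V_1 = 0.2913 V
Power in each resistor, P = (ΔV)²/R:
  P_R1 = (10 - 0.2913)²/1000 = 0.09426 W
  P_R2 = (0.2913 - 0)²/30 = 0.002828 W
P_total = P_R1 + P_R2 = 0.09709 W

Final answer: 0.09709 W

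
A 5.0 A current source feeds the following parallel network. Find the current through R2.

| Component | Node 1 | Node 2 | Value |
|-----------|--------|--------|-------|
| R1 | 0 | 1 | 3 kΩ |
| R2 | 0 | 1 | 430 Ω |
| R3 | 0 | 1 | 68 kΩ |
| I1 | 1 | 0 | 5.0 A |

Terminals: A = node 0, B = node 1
All resistors sit directly between nodes 0 and 1, so they are in parallel and share one voltage V; the full source current 5 A splits among them.
1/R_par = 1/3000 + 1/430 + 1/68000 = 0.002674 S  =>  R_par = 374 Ω
V = I × R_par = 5 × 374 = 1870 V
I_R2 = V/R2 = 1870/430 = 4.349 A

Final answer: 4.349 A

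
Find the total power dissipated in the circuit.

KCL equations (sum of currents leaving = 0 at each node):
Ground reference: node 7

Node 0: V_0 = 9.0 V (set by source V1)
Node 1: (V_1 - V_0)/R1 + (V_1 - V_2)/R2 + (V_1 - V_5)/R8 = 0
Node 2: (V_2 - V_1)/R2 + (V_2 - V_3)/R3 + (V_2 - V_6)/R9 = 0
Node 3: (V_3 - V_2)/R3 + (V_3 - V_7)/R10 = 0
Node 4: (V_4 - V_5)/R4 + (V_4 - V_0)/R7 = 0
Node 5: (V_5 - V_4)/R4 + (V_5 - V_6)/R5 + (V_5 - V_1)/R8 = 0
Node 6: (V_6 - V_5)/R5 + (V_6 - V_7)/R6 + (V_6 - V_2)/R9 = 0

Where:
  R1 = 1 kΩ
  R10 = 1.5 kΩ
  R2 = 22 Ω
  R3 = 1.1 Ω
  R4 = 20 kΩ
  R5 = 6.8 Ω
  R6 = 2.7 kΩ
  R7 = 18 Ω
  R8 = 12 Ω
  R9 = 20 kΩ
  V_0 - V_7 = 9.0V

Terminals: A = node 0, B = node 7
Nodal analysis, taking node 7 as the 0 V reference.
Source V1 fixes V_0 = 9 V.
KCL at each unknown node (sum of currents leaving = 0; resistances in Ω):
  Node 1: (V_1 - 9)/1000 + (V_1 - V_2)/22 + (V_1 - V_5)/12 = 0
  Node 2: (V_2 - V_1)/22 + (V_2 - V_3)/1.1 + (V_2 - V_6)/20000 = 0
  Node 3: (V_3 - V_2)/1.1 + (V_3 - 0)/1500 = 0
  Node 4: (V_4 - V_5)/20000 + (V_4 - 9)/18 = 0
  Node 5: (V_5 - V_4)/20000 + (V_5 - V_6)/6.8 + (V_5 - V_1)/12 = 0
  Node 6: (V_6 - V_5)/6.8 + (V_6 - 0)/2700 + (V_6 - V_2)/20000 = 0
Collecting terms (coefficients in siemens):
  0.1298·V_1 - 0.04545·V_2 - 0.08333·V_5 = 0.009
  0.9546·V_2 - 0.04545·V_1 - 0.9091·V_3 - 0.00005·V_6 = 0
  0.9098·V_3 - 0.9091·V_2 = 0
  0.05561·V_4 - 0.00005·V_5 = 0.5
  0.2304·V_5 - 0.08333·V_1 - 0.00005·V_4 - 0.1471·V_6 = 0
  0.1475·V_6 - 0.00005·V_2 - 0.1471·V_5 = 0
Solving these 6 simultaneous equations (Gaussian elimination) gives:
  V_1 = 4.555 V, V_2 = 4.49 V, V_3 = 4.486 V, V_4 = 8.996 V
  V_5 = 4.538 V, V_6 = 4.527 V
Power in each resistor, P = (ΔV)²/R:
  P_R1 = (9 - 4.555)²/1000 = 0.01975 W
  P_R2 = (4.555 - 4.49)²/22 = 0.0001966 W
  P_R3 = (4.49 - 4.486)²/1.1 = 0.00000984 W
  P_R4 = (8.996 - 4.538)²/20000 = 0.0009937 W
  P_R5 = (4.538 - 4.527)²/6.8 = 0.00001915 W
  P_R6 = (4.527 - 0)²/2700 = 0.007589 W
  P_R7 = (9 - 8.996)²/18 = 0.0000008943 W
  P_R8 = (4.555 - 4.538)²/12 = 0.00002542 W
  P_R9 = (4.49 - 4.527)²/20000 = 0.00000006801 W
  P_R10 = (4.486 - 0)²/1500 = 0.01342 W
P_total = P_R1 + P_R2 + P_R3 + P_R4 + P_R5 + P_R6 + P_R7 + P_R8 + P_R9 + P_R10 = 0.04201 W

Final answer: 0.04201 W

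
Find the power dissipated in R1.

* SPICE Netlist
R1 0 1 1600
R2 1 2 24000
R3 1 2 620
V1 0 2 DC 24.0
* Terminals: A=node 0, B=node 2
Nodal analysis, taking node 2 as the 0 V reference.
Source V1 fixes V_0 = 24 V.
KCL at each unknown node (sum of currents leaving = 0; resistances in Ω):
  Node 1: (V_1 - 24)/1600 + (V_1 - 0)/24000 + (V_1 - 0)/620 = 0
Collecting terms: 0.00228 × V_1 = 0.015  =>  V_1 = 6.58 V
I_R1 = (V_0 - V_1)/R1 = (24 - 6.58)/1600 = 0.01089 A
P_R1 = I_R1² × R1 = (0.01089)² × 1600 = 0.1897 W

Final answer: 0.1897 W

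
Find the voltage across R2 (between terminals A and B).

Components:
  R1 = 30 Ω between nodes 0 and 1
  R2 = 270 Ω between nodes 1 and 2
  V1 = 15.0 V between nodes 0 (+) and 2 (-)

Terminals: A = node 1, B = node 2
R1 and R2 are in series across V1 (node 0 → node 1 → node 2), and the output A–B is taken across R2, so this is a voltage divider.
Series current: I = V1/(R1 + R2) = 15/(30 + 270) = 15/300 = 0.05 A
V_R2 = I × R2 = V1 × R2/(R1 + R2) = 15 × 270/300 = 13.5 V

Final answer: 13.5 V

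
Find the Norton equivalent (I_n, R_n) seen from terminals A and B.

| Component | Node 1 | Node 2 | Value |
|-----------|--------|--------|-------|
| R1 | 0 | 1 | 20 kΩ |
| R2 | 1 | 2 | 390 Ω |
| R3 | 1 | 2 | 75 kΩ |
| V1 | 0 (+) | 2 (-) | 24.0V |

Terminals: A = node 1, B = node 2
Find the Thévenin equivalent first; then I_n = V_th/R_th and R_n = R_th.
Step 1 — V_th is the open-circuit voltage V_A - V_B (nothing connected across the terminals).
Nodal analysis, taking node 2 as the 0 V reference.
Source V1 fixes V_0 = 24 V.
KCL at each unknown node (sum of currents leaving = 0; resistances in Ω):
  Node 1: (V_1 - 24)/20000 + (V_1 - 0)/390 + (V_1 - 0)/75000 = 0
Collecting terms: 0.002627 × V_1 = 0.0012  =>  V_1 = 0.4567 V
V_th = V_1 - V_2 = 0.4567 - 0 = 0.4567 V
Step 2 — R_th: zero the source — replace V1 by a short circuit (node 2 merges into node 0) — and find the resistance seen between A (node 1) and B (node 0).
Reduce the network between node 1 (A) and node 0 (B) by series/parallel combination:
  Rp1 = R1 ‖ R2 ‖ R3 (parallel, all between nodes 0 and 1) = 1/(1/20000 + 1/390 + 1/75000) = 380.6 Ω
R_th = 380.6 Ω
I_n = V_th/R_th = 0.4567/380.6 = 0.0012 A, and R_n = R_th = 380.6 Ω

Final answer: I_n = 0.0012 A, R_n = 380.6 Ω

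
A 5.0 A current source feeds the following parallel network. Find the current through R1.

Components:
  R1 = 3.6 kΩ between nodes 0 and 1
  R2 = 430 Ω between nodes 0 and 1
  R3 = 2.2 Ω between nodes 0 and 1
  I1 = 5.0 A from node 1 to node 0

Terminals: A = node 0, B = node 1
All resistors sit directly between nodes 0 and 1, so they are in parallel and share one voltage V; the full source current 5 A splits among them.
1/R_par = 1/3600 + 1/430 + 1/2.2 = 0.4571 S  =>  R_par = 2.187 Ω
V = I × R_par = 5 × 2.187 = 10.94 V
I_R1 = V/R1 = 10.94/3600 = 0.003038 A

Final answer: 0.003038 A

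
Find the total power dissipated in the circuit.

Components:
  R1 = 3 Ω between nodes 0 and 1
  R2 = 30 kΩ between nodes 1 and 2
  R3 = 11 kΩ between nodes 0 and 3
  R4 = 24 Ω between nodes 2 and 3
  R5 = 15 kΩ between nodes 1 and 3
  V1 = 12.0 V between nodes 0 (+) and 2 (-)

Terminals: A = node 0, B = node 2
Nodal analysis, taking node 2 as the 0 V reference.
Source V1 fixes V_0 = 12 V.
KCL at each unknown node (sum of currents leaving = 0; resistances in Ω):
  Node 1: (V_1 - 12)/3 + (V_1 - 0)/30000 + (V_1 - V_3)/15000 = 0
  Node 3: (V_3 - 12)/11000 + (V_3 - 0)/24 + (V_3 - V_1)/15000 = 0
Collecting terms (coefficients in siemens):
  0.3334·V_1 - 0.00006667·V_3 = 4
  0.04182·V_3 - 0.00006667·V_1 = 0.001091
Determinant D = (0.3334)(0.04182) - (-0.00006667)(-0.00006667) = 0.01395
V_1 = [(4)(0.04182) - (-0.00006667)(0.001091)]/D = 12 V
V_3 = [(0.3334)(0.001091) - (4)(-0.00006667)]/D = 0.04521 V
Power in each resistor, P = (ΔV)²/R:
  P_R1 = (12 - 12)²/3 = 0.000004296 W
  P_R2 = (12 - 0)²/30000 = 0.004797 W
  P_R3 = (12 - 0.04521)²/11000 = 0.01299 W
  P_R4 = (0 - 0.04521)²/24 = 0.00008515 W
  P_R5 = (12 - 0.04521)²/15000 = 0.009522 W
P_total = P_R1 + P_R2 + P_R3 + P_R4 + P_R5 = 0.0274 W

Final answer: 0.0274 W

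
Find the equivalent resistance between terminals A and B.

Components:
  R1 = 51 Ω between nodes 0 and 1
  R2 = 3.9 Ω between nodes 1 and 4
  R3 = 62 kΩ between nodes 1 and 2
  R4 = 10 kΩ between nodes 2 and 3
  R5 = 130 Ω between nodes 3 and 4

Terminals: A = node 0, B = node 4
Reduce the network between node 0 (A) and node 4 (B) by series/parallel combination:
  Rs1 = R3 + R4 (series, joined only at node 2) = 62000 + 10000 = 72000 Ω
  Rs2 = R5 + Rs1 (series, joined only at node 3) = 130 + 72000 = 72130 Ω
  Rp1 = R2 ‖ Rs2 (parallel, both between nodes 1 and 4) = 1/(1/3.9 + 1/72130) = 3.9 Ω
  Rs3 = R1 + Rp1 (series, joined only at node 1) = 51 + 3.9 = 54.9 Ω
R_eq = 54.9 Ω

Final answer: 54.9 Ω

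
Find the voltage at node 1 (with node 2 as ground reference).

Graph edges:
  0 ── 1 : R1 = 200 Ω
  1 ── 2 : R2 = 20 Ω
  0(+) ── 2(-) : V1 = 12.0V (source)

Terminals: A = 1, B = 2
Nodal analysis, taking node 2 as the 0 V reference.
Source V1 fixes V_0 = 12 V.
KCL at each unknown node (sum of currents leaving = 0; resistances in Ω):
  Node 1: (V_1 - 12)/200 + (V_1 - 0)/20 = 0
Collecting terms: 0.055 × V_1 = 0.06  =>  V_1 = 1.091 V
The requested potential is V_1 = 1.091 V.

Final answer: V_1 = 1.091 V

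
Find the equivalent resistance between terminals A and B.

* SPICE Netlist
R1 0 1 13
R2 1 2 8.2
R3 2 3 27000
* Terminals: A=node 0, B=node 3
Reduce the network between node 0 (A) and node 3 (B) by series/parallel combination:
  Rs1 = R1 + R2 (series, joined only at node 1) = 13 + 8.2 = 21.2 Ω
  Rs2 = R3 + Rs1 (series, joined only at node 2) = 27000 + 21.2 = 27020 Ω
R_eq = 27.02 kΩ

Final answer: 27.02 kΩ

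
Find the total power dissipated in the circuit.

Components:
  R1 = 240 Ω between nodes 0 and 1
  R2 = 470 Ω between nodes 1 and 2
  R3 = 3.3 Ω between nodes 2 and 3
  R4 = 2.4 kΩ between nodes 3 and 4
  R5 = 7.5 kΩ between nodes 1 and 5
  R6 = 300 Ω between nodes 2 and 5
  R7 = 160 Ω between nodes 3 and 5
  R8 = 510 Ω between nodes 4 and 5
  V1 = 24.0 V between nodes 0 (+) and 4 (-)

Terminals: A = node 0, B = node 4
Nodal analysis, taking node 4 as the 0 V reference.
Source V1 fixes V_0 = 24 V.
KCL at each unknown node (sum of currents leaving = 0; resistances in Ω):
  Node 1: (V_1 - 24)/240 + (V_1 - V_2)/470 + (V_1 - V_5)/7500 = 0
  Node 2: (V_2 - V_1)/470 + (V_2 - V_3)/3.3 + (V_2 - V_5)/300 = 0
  Node 3: (V_3 - V_2)/3.3 + (V_3 - 0)/2400 + (V_3 - V_5)/160 = 0
  Node 5: (V_5 - V_1)/7500 + (V_5 - V_2)/300 + (V_5 - V_3)/160 + (V_5 - 0)/510 = 0
Collecting terms (coefficients in siemens):
  0.006428·V_1 - 0.002128·V_2 - 0.0001333·V_5 = 0.1
  0.3085·V_2 - 0.002128·V_1 - 0.303·V_3 - 0.003333·V_5 = 0
  0.3097·V_3 - 0.303·V_2 - 0.00625·V_5 = 0
  0.01168·V_5 - 0.0001333·V_1 - 0.003333·V_2 - 0.00625·V_3 = 0
Solving these 4 simultaneous equations (Gaussian elimination) gives:
  V_1 = 19.05 V, V_2 = 10.01 V, V_3 = 9.966 V, V_5 = 8.409 V
Power in each resistor, P = (ΔV)²/R:
  P_R1 = (24 - 19.05)²/240 = 0.1023 W
  P_R2 = (19.05 - 10.01)²/470 = 0.1737 W
  P_R3 = (10.01 - 9.966)²/3.3 = 0.0006359 W
  P_R4 = (9.966 - 0)²/2400 = 0.04138 W
  P_R5 = (19.05 - 8.409)²/7500 = 0.01509 W
  P_R6 = (10.01 - 8.409)²/300 = 0.008559 W
  P_R7 = (9.966 - 8.409)²/160 = 0.01514 W
  P_R8 = (0 - 8.409)²/510 = 0.1387 W
P_total = P_R1 + P_R2 + P_R3 + P_R4 + P_R5 + P_R6 + P_R7 + P_R8 = 0.4954 W

Final answer: 0.4954 W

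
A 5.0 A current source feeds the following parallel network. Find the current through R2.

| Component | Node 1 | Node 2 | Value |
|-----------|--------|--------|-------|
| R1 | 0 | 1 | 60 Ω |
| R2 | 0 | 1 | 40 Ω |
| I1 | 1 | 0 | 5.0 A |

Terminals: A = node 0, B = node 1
All resistors sit directly between nodes 0 and 1, so they are in parallel and share one voltage V; the full source current 5 A splits among them.
1/R_par = 1/60 + 1/40 = 0.04167 S  =>  R_par = 24 Ω
V = I × R_par = 5 × 24 = 120 V
I_R2 = V/R2 = 120/40 = 3 A

Final answer: 3 A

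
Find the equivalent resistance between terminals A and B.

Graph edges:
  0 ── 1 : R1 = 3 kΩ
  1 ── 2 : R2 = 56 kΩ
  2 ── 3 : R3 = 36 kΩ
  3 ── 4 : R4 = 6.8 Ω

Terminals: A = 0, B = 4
Reduce the network between node 0 (A) and node 4 (B) by series/parallel combination:
  Rs1 = R1 + R2 (series, joined only at node 1) = 3000 + 56000 = 59000 Ω
  Rs2 = R3 + Rs1 (series, joined only at node 2) = 36000 + 59000 = 95000 Ω
  Rs3 = R4 + Rs2 (series, joined only at node 3) = 6.8 + 95000 = 95010 Ω
R_eq = 95.01 kΩ

Final answer: 95.01 kΩ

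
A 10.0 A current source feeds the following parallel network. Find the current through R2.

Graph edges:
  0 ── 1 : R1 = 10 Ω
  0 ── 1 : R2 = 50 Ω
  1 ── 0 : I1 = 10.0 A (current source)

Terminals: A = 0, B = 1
All resistors sit directly between nodes 0 and 1, so they are in parallel and share one voltage V; the full source current 10 A splits among them.
1/R_par = 1/10 + 1/50 = 0.12 S  =>  R_par = 8.333 Ω
V = I × R_par = 10 × 8.333 = 83.33 V
I_R2 = V/R2 = 83.33/50 = 1.667 A

Final answer: 1.667 A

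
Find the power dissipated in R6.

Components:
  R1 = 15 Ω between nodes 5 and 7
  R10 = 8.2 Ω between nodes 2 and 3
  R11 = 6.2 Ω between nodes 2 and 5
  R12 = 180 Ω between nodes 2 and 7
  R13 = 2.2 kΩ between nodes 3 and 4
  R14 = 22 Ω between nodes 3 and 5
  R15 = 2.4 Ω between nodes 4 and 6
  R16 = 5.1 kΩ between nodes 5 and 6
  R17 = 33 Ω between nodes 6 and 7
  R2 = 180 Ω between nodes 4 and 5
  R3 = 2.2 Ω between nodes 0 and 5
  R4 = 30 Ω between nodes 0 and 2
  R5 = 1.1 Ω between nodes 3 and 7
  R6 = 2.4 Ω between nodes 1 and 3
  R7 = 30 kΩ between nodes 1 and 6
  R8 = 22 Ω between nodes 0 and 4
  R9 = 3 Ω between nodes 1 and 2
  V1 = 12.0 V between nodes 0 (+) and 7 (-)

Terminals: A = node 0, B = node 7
Nodal analysis, taking node 7 as the 0 V reference.
Source V1 fixes V_0 = 12 V.
KCL at each unknown node (sum of currents leaving = 0; resistances in Ω):
  Node 1: (V_1 - V_3)/2.4 + (V_1 - V_6)/30000 + (V_1 - V_2)/3 = 0
  Node 2: (V_2 - 12)/30 + (V_2 - V_1)/3 + (V_2 - V_3)/8.2 + (V_2 - V_5)/6.2 + (V_2 - 0)/180 = 0
  Node 3: (V_3 - 0)/1.1 + (V_3 - V_1)/2.4 + (V_3 - V_2)/8.2 + (V_3 - V_4)/2200 + (V_3 - V_5)/22 = 0
  Node 4: (V_4 - V_5)/180 + (V_4 - 12)/22 + (V_4 - V_3)/2200 + (V_4 - V_6)/2.4 = 0
  Node 5: (V_5 - 0)/15 + (V_5 - V_4)/180 + (V_5 - 12)/2.2 + (V_5 - V_2)/6.2 + (V_5 - V_3)/22 + (V_5 - V_6)/5100 = 0
  Node 6: (V_6 - V_1)/30000 + (V_6 - V_4)/2.4 + (V_6 - V_5)/5100 + (V_6 - 0)/33 = 0
Collecting terms (coefficients in siemens):
  0.75·V_1 - 0.3333·V_2 - 0.4167·V_3 - 0.00003333·V_6 = 0
  0.6555·V_2 - 0.3333·V_1 - 0.122·V_3 - 0.1613·V_5 = 0.4
  1.494·V_3 - 0.4167·V_1 - 0.122·V_2 - 0.0004545·V_4 - 0.04545·V_5 = 0
  0.4681·V_4 - 0.0004545·V_3 - 0.005556·V_5 - 0.4167·V_6 = 0.5455
  0.7337·V_5 - 0.1613·V_2 - 0.04545·V_3 - 0.005556·V_4 - 0.0001961·V_6 = 5.455
  0.4472·V_6 - 0.00003333·V_1 - 0.4167·V_4 - 0.0001961·V_5 = 0
Solving these 6 simultaneous equations (Gaussian elimination) gives:
  V_1 = 2.679 V, V_2 = 4.324 V, V_3 = 1.362 V, V_4 = 7.447 V
  V_5 = 8.527 V, V_6 = 6.942 V
I_R6 = (V_1 - V_3)/R6 = (2.679 - 1.362)/2.4 = 0.5486 A
P_R6 = I_R6² × R6 = (0.5486)² × 2.4 = 0.7224 W

Final answer: 0.7224 W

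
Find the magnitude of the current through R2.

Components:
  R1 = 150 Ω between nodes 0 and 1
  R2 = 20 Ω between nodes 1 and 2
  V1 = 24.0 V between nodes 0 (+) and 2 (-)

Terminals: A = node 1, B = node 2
Nodal analysis, taking node 2 as the 0 V reference.
Source V1 fixes V_0 = 24 V.
KCL at each unknown node (sum of currents leaving = 0; resistances in Ω):
  Node 1: (V_1 - 24)/150 + (V_1 - 0)/20 = 0
Collecting terms: 0.05667 × V_1 = 0.16  =>  V_1 = 2.824 V
I_R2 = (V_1 - V_2)/R2 = (2.824 - 0)/20 = 0.1412 A
|I_R2| = 0.1412 A

Final answer: |I_R2| = 0.1412 A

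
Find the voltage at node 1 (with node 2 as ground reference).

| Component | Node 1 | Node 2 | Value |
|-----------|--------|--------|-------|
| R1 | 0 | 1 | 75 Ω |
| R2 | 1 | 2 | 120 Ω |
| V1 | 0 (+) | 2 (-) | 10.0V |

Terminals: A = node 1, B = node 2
Nodal analysis, taking node 2 as the 0 V reference.
Source V1 fixes V_0 = 10 V.
KCL at each unknown node (sum of currents leaving = 0; resistances in Ω):
  Node 1: (V_1 - 10)/75 + (V_1 - 0)/120 = 0
Collecting terms: 0.02167 × V_1 = 0.1333  =>  V_1 = 6.154 V
The requested potential is V_1 = 6.154 V.

Final answer: V_1 = 6.154 V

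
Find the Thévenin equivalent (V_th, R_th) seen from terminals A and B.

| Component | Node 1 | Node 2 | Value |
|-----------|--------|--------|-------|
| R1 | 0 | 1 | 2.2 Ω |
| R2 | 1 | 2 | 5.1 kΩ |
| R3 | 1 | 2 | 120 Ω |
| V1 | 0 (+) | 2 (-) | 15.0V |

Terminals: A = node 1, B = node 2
Step 1 — V_th is the open-circuit voltage V_A - V_B (nothing connected across the terminals).
Nodal analysis, taking node 2 as the 0 V reference.
Source V1 fixes V_0 = 15 V.
KCL at each unknown node (sum of currents leaving = 0; resistances in Ω):
  Node 1: (V_1 - 15)/2.2 + (V_1 - 0)/5100 + (V_1 - 0)/120 = 0
Collecting terms: 0.4631 × V_1 = 6.818  =>  V_1 = 14.72 V
V_th = V_1 - V_2 = 14.72 - 0 = 14.72 V
Step 2 — R_th: zero the source — replace V1 by a short circuit (node 2 merges into node 0) — and find the resistance seen between A (node 1) and B (node 0).
Reduce the network between node 1 (A) and node 0 (B) by series/parallel combination:
  Rp1 = R1 ‖ R2 ‖ R3 (parallel, all between nodes 0 and 1) = 1/(1/2.2 + 1/5100 + 1/120) = 2.159 Ω
R_th = 2.159 Ω

Final answer: V_th = 14.72 V, R_th = 2.159 Ω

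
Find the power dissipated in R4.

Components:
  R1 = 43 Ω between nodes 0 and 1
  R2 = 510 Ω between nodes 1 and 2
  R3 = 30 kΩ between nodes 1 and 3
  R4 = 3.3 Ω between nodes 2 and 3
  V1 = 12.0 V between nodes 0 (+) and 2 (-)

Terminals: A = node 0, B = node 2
Nodal analysis, taking node 2 as the 0 V reference.
Source V1 fixes V_0 = 12 V.
KCL at each unknown node (sum of currents leaving = 0; resistances in Ω):
  Node 1: (V_1 - 12)/43 + (V_1 - 0)/510 + (V_1 - V_3)/30000 = 0
  Node 3: (V_3 - V_1)/30000 + (V_3 - 0)/3.3 = 0
Collecting terms (coefficients in siemens):
  0.02525·V_1 - 0.00003333·V_3 = 0.2791
  0.3031·V_3 - 0.00003333·V_1 = 0
Determinant D = (0.02525)(0.3031) - (-0.00003333)(-0.00003333) = 0.007652
V_1 = [(0.2791)(0.3031) - (-0.00003333)(0)]/D = 11.05 V
V_3 = [(0.02525)(0) - (0.2791)(-0.00003333)]/D = 0.001216 V
I_R4 = (V_2 - V_3)/R4 = (0 - 0.001216)/3.3 = -0.0003684 A
P_R4 = I_R4² × R4 = (-0.0003684)² × 3.3 = 0.0000004478 W

Final answer: 4.478e-07 W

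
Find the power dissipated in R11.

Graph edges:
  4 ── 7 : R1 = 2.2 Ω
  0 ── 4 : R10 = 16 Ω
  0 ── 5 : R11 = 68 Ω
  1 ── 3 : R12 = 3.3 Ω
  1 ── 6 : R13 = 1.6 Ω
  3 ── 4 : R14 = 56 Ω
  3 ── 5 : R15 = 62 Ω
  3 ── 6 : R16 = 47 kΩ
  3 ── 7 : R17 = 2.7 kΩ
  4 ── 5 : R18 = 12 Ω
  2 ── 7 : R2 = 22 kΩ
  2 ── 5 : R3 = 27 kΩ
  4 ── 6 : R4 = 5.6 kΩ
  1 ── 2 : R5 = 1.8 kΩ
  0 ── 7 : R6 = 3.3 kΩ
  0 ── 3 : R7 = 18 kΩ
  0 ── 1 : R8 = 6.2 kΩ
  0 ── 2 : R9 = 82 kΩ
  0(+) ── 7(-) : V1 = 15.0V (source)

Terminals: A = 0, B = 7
Nodal analysis, taking node 7 as the 0 V reference.
Source V1 fixes V_0 = 15 V.
KCL at each unknown node (sum of currents leaving = 0; resistances in Ω):
  Node 1: (V_1 - V_2)/1800 + (V_1 - 15)/6200 + (V_1 - V_3)/3.3 + (V_1 - V_6)/1.6 = 0
  Node 2: (V_2 - 0)/22000 + (V_2 - V_5)/27000 + (V_2 - V_1)/1800 + (V_2 - 15)/82000 = 0
  Node 3: (V_3 - 15)/18000 + (V_3 - V_1)/3.3 + (V_3 - V_4)/56 + (V_3 - V_5)/62 + (V_3 - V_6)/47000 + (V_3 - 0)/2700 = 0
  Node 4: (V_4 - 0)/2.2 + (V_4 - V_6)/5600 + (V_4 - 15)/16 + (V_4 - V_3)/56 + (V_4 - V_5)/12 = 0
  Node 5: (V_5 - V_2)/27000 + (V_5 - 15)/68 + (V_5 - V_3)/62 + (V_5 - V_4)/12 = 0
  Node 6: (V_6 - V_4)/5600 + (V_6 - V_1)/1.6 + (V_6 - V_3)/47000 = 0
Collecting terms (coefficients in siemens):
  0.9287·V_1 - 0.0005556·V_2 - 0.303·V_3 - 0.625·V_6 = 0.002419
  0.0006502·V_2 - 0.0005556·V_1 - 0.00003704·V_5 = 0.0001829
  0.3375·V_3 - 0.303·V_1 - 0.01786·V_4 - 0.01613·V_5 - 0.00002128·V_6 = 0.0008333
  0.6184·V_4 - 0.01786·V_3 - 0.08333·V_5 - 0.0001786·V_6 = 0.9375
  0.1142·V_5 - 0.00003704·V_2 - 0.01613·V_3 - 0.08333·V_4 = 0.2206
  0.6252·V_6 - 0.625·V_1 - 0.00002128·V_3 - 0.0001786·V_4 = 0
Solving these 6 simultaneous equations (Gaussian elimination) gives:
  V_1 = 3.023 V, V_2 = 3.087 V, V_3 = 3.017 V, V_4 = 2.131 V
  V_5 = 3.914 V, V_6 = 3.023 V
I_R11 = (V_0 - V_5)/R11 = (15 - 3.914)/68 = 0.163 A
P_R11 = I_R11² × R11 = (0.163)² × 68 = 1.807 W

Final answer: 1.807 W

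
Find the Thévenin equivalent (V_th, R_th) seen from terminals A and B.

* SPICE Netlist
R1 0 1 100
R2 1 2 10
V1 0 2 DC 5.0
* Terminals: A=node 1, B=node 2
Step 1 — V_th is the open-circuit voltage V_A - V_B (nothing connected across the terminals).
Nodal analysis, taking node 2 as the 0 V reference.
Source V1 fixes V_0 = 5 V.
KCL at each unknown node (sum of currents leaving = 0; resistances in Ω):
  Node 1: (V_1 - 5)/100 + (V_1 - 0)/10 = 0
Collecting terms: 0.11 × V_1 = 0.05  =>  V_1 = 0.4545 V
V_th = V_1 - V_2 = 0.4545 - 0 = 0.4545 V
Step 2 — R_th: zero the source — replace V1 by a short circuit (node 2 merges into node 0) — and find the resistance seen between A (node 1) and B (node 0).
Reduce the network between node 1 (A) and node 0 (B) by series/parallel combination:
  Rp1 = R1 ‖ R2 (parallel, both between nodes 0 and 1) = 1/(1/100 + 1/10) = 9.091 Ω
R_th = 9.091 Ω

Final answer: V_th = 0.4545 V, R_th = 9.091 Ω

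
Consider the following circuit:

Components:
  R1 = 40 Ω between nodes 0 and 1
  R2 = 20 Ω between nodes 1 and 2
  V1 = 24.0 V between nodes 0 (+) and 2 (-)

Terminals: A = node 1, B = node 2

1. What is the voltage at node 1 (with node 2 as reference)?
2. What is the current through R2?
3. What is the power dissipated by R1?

Nodal analysis, taking node 2 as the 0 V reference.
Source V1 fixes V_0 = 24 V.
KCL at each unknown node (sum of currents leaving = 0; resistances in Ω):
  Node 1: (V_1 - 24)/40 + (V_1 - 0)/20 = 0
Collecting terms: 0.075 × V_1 = 0.6  =>  V_1 = 8 V
Part 1:
  Read off the nodal solution: V_1 = 8 V
Part 2:
  I_R2 = (V_1 - V_2)/R2 = (8 - 0)/20 = 0.4 A
  Magnitude: I_R2 = 0.4 A
Part 3:
  I_R1 = (V_0 - V_1)/R1 = (24 - 8)/40 = 0.4 A
  P_R1 = I_R1² × R1 = (0.4)² × 40 = 6.4 W

Final answers:
1. V_1 = 8 V
2. I_R2 = 0.4 A
3. P_R1 = 6.4 W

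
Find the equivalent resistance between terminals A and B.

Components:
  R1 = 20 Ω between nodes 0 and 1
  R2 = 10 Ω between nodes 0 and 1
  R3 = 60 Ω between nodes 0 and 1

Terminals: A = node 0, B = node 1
Reduce the network between node 0 (A) and node 1 (B) by series/parallel combination:
  Rp1 = R1 ‖ R2 ‖ R3 (parallel, all between nodes 0 and 1) = 1/(1/20 + 1/10 + 1/60) = 6 Ω
R_eq = 6 Ω

Final answer: 6 Ω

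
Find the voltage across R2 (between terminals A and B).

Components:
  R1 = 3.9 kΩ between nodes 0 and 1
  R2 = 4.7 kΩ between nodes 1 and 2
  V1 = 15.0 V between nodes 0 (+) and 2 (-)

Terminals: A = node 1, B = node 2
R1 and R2 are in series across V1 (node 0 → node 1 → node 2), and the output A–B is taken across R2, so this is a voltage divider.
Series current: I = V1/(R1 + R2) = 15/(3900 + 4700) = 15/8600 = 0.001744 A
V_R2 = I × R2 = V1 × R2/(R1 + R2) = 15 × 4700/8600 = 8.198 V

Final answer: 8.198 V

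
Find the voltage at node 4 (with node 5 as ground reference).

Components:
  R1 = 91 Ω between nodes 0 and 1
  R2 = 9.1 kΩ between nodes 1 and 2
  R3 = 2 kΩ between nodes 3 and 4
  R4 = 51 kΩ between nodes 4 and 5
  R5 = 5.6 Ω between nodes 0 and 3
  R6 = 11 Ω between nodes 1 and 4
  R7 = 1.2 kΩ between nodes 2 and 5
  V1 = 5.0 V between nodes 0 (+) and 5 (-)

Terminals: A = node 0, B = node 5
Nodal analysis, taking node 5 as the 0 V reference.
Source V1 fixes V_0 = 5 V.
KCL at each unknown node (sum of currents leaving = 0; resistances in Ω):
  Node 1: (V_1 - 5)/91 + (V_1 - V_2)/9100 + (V_1 - V_4)/11 = 0
  Node 2: (V_2 - V_1)/9100 + (V_2 - 0)/1200 = 0
  Node 3: (V_3 - V_4)/2000 + (V_3 - 5)/5.6 = 0
  Node 4: (V_4 - V_3)/2000 + (V_4 - 0)/51000 + (V_4 - V_1)/11 = 0
Collecting terms (coefficients in siemens):
  0.102·V_1 - 0.0001099·V_2 - 0.09091·V_4 = 0.05495
  0.0009432·V_2 - 0.0001099·V_1 = 0
  0.1791·V_3 - 0.0005·V_4 = 0.8929
  0.09143·V_4 - 0.09091·V_1 - 0.0005·V_3 = 0
Solving these 4 simultaneous equations (Gaussian elimination) gives:
  V_1 = 4.95 V, V_2 = 0.5767 V, V_3 = 5 V, V_4 = 4.949 V
The requested potential is V_4 = 4.949 V.

Final answer: V_4 = 4.949 V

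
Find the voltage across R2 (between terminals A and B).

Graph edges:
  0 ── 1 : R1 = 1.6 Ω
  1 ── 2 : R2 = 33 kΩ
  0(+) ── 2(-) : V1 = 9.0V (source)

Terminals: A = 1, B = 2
R1 and R2 are in series across V1 (node 0 → node 1 → node 2), and the output A–B is taken across R2, so this is a voltage divider.
Series current: I = V1/(R1 + R2) = 9/(1.6 + 33000) = 9/33000 = 0.0002727 A
V_R2 = I × R2 = V1 × R2/(R1 + R2) = 9 × 33000/33000 = 9 V

Final answer: 9 V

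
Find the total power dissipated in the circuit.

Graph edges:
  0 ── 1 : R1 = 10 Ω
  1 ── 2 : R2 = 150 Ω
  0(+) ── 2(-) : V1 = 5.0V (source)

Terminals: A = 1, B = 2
Nodal analysis, taking node 2 as the 0 V reference.
Source V1 fixes V_0 = 5 V.
KCL at each unknown node (sum of currents leaving = 0; resistances in Ω):
  Node 1: (V_1 - 5)/10 + (V_1 - 0)/150 = 0
Collecting terms: 0.1067 × V_1 = 0.5  =>  V_1 = 4.688 V
Power in each resistor, P = (ΔV)²/R:
  P_R1 = (5 - 4.688)²/10 = 0.009766 W
  P_R2 = (4.688 - 0)²/150 = 0.1465 W
P_total = P_R1 + P_R2 = 0.1562 W

Final answer: 0.1562 W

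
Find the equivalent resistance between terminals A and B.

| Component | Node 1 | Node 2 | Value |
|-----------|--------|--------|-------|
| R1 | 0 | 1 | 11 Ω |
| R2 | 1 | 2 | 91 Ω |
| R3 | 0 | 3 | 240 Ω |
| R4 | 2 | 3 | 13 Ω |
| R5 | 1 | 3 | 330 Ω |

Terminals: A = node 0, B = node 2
The network is not a plain series/parallel combination. Inject a 1 A test current into terminal A (node 0) and return it from terminal B (node 2); then R_eq = V_A / (1 A).
Nodal analysis, taking node 2 as the 0 V reference.
Current source I_test pushes 1 A into node 0 and draws it out of node 2.
KCL at each unknown node (sum of currents leaving = 0; resistances in Ω):
  Node 0: (V_0 - V_1)/11 + (V_0 - V_3)/240 - 1 = 0
  Node 1: (V_1 - V_0)/11 + (V_1 - 0)/91 + (V_1 - V_3)/330 = 0
  Node 3: (V_3 - V_0)/240 + (V_3 - V_1)/330 + (V_3 - 0)/13 = 0
Collecting terms (coefficients in siemens):
  0.09508·V_0 - 0.09091·V_1 - 0.004167·V_3 = 1
  0.1049·V_1 - 0.09091·V_0 - 0.00303·V_3 = 0
  0.08412·V_3 - 0.004167·V_0 - 0.00303·V_1 = 0
Solving these 3 simultaneous equations (Gaussian elimination) gives:
  V_0 = 63.44 V, V_1 = 55.11 V, V_3 = 5.127 V
R_eq = V_0 / 1 A = 63.44 Ω

Final answer: 63.44 Ω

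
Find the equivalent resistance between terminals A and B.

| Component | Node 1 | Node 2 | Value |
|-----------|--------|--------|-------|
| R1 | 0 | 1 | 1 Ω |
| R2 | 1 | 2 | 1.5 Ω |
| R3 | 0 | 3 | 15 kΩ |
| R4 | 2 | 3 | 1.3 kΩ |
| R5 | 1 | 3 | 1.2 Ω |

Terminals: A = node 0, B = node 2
The network is not a plain series/parallel combination. Inject a 1 A test current into terminal A (node 0) and return it from terminal B (node 2); then R_eq = V_A / (1 A).
Nodal analysis, taking node 2 as the 0 V reference.
Current source I_test pushes 1 A into node 0 and draws it out of node 2.
KCL at each unknown node (sum of currents leaving = 0; resistances in Ω):
  Node 0: (V_0 - V_1)/1 + (V_0 - V_3)/15000 - 1 = 0
  Node 1: (V_1 - V_0)/1 + (V_1 - 0)/1.5 + (V_1 - V_3)/1.2 = 0
  Node 3: (V_3 - V_0)/15000 + (V_3 - V_1)/1.2 + (V_3 - 0)/1300 = 0
Collecting terms (coefficients in siemens):
  1·V_0 - 1·V_1 - 0.00006667·V_3 = 1
  2.5·V_1 - 1·V_0 - 0.8333·V_3 = 0
  0.8342·V_3 - 0.00006667·V_0 - 0.8333·V_1 = 0
Solving these 3 simultaneous equations (Gaussian elimination) gives:
  V_0 = 2.498 V, V_1 = 1.498 V, V_3 = 1.497 V
R_eq = V_0 / 1 A = 2.498 Ω

Final answer: 2.498 Ω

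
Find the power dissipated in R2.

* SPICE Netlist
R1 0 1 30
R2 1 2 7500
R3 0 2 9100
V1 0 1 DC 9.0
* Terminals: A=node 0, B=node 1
Nodal analysis, taking node 1 as the 0 V reference.
Source V1 fixes V_0 = 9 V.
KCL at each unknown node (sum of currents leaving = 0; resistances in Ω):
  Node 2: (V_2 - 0)/7500 + (V_2 - 9)/9100 = 0
Collecting terms: 0.0002432 × V_2 = 0.000989  =>  V_2 = 4.066 V
I_R2 = (V_1 - V_2)/R2 = (0 - 4.066)/7500 = -0.0005422 A
P_R2 = I_R2² × R2 = (-0.0005422)² × 7500 = 0.002205 W

Final answer: 0.002205 W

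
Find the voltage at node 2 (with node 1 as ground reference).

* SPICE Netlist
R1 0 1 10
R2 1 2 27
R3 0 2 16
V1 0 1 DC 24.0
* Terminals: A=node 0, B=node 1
Nodal analysis, taking node 1 as the 0 V reference.
Source V1 fixes V_0 = 24 V.
KCL at each unknown node (sum of currents leaving = 0; resistances in Ω):
  Node 2: (V_2 - 0)/27 + (V_2 - 24)/16 = 0
Collecting terms: 0.09954 × V_2 = 1.5  =>  V_2 = 15.07 V
The requested potential is V_2 = 15.07 V.

Final answer: V_2 = 15.07 V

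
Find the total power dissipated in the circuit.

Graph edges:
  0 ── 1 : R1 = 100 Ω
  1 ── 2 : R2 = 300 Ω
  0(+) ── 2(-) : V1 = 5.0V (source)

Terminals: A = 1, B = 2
Nodal analysis, taking node 2 as the 0 V reference.
Source V1 fixes V_0 = 5 V.
KCL at each unknown node (sum of currents leaving = 0; resistances in Ω):
  Node 1: (V_1 - 5)/100 + (V_1 - 0)/300 = 0
Collecting terms: 0.01333 × V_1 = 0.05  =>  V_1 = 3.75 V
Power in each resistor, P = (ΔV)²/R:
  P_R1 = (5 - 3.75)²/100 = 0.01562 W
  P_R2 = (3.75 - 0)²/300 = 0.04688 W
P_total = P_R1 + P_R2 = 0.0625 W

Final answer: 0.0625 W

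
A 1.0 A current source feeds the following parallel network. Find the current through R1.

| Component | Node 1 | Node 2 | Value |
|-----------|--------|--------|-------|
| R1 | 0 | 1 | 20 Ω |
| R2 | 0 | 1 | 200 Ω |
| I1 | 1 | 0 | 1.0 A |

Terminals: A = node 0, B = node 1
All resistors sit directly between nodes 0 and 1, so they are in parallel and share one voltage V; the full source current 1 A splits among them.
1/R_par = 1/20 + 1/200 = 0.055 S  =>  R_par = 18.18 Ω
V = I × R_par = 1 × 18.18 = 18.18 V
I_R1 = V/R1 = 18.18/20 = 0.9091 A

Final answer: 0.9091 A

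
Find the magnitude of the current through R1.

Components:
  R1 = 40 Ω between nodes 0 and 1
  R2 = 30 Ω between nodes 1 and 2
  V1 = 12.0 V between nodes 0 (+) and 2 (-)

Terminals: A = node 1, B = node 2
Nodal analysis, taking node 2 as the 0 V reference.
Source V1 fixes V_0 = 12 V.
KCL at each unknown node (sum of currents leaving = 0; resistances in Ω):
  Node 1: (V_1 - 12)/40 + (V_1 - 0)/30 = 0
Collecting terms: 0.05833 × V_1 = 0.3  =>  V_1 = 5.143 V
I_R1 = (V_0 - V_1)/R1 = (12 - 5.143)/40 = 0.1714 A
|I_R1| = 0.1714 A

Final answer: |I_R1| = 0.1714 A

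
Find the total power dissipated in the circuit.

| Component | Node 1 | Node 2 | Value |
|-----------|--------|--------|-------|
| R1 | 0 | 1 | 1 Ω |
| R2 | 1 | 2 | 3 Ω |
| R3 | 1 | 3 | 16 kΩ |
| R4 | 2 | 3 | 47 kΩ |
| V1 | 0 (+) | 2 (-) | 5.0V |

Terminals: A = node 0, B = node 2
Nodal analysis, taking node 2 as the 0 V reference.
Source V1 fixes V_0 = 5 V.
KCL at each unknown node (sum of currents leaving = 0; resistances in Ω):
  Node 1: (V_1 - 5)/1 + (V_1 - 0)/3 + (V_1 - V_3)/16000 = 0
  Node 3: (V_3 - V_1)/16000 + (V_3 - 0)/47000 = 0
Collecting terms (coefficients in siemens):
  1.333·V_1 - 0.0000625·V_3 = 5
  0.00008378·V_3 - 0.0000625·V_1 = 0
Determinant D = (1.333)(0.00008378) - (-0.0000625)(-0.0000625) = 0.0001117
V_1 = [(5)(0.00008378) - (-0.0000625)(0)]/D = 3.75 V
V_3 = [(1.333)(0) - (5)(-0.0000625)]/D = 2.798 V
Power in each resistor, P = (ΔV)²/R:
  P_R1 = (5 - 3.75)²/1 = 1.563 W
  P_R2 = (3.75 - 0)²/3 = 4.687 W
  P_R3 = (3.75 - 2.798)²/16000 = 0.00005669 W
  P_R4 = (0 - 2.798)²/47000 = 0.0001665 W
P_total = P_R1 + P_R2 + P_R3 + P_R4 = 6.25 W

Final answer: 6.25 W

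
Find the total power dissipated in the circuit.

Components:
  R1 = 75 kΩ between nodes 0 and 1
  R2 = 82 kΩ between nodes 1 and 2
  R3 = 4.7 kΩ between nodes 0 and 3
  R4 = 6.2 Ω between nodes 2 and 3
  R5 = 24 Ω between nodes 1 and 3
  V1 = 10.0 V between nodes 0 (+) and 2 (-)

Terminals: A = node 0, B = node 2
Nodal analysis, taking node 2 as the 0 V reference.
Source V1 fixes V_0 = 10 V.
KCL at each unknown node (sum of currents leaving = 0; resistances in Ω):
  Node 1: (V_1 - 10)/75000 + (V_1 - 0)/82000 + (V_1 - V_3)/24 = 0
  Node 3: (V_3 - 10)/4700 + (V_3 - 0)/6.2 + (V_3 - V_1)/24 = 0
Collecting terms (coefficients in siemens):
  0.04169·V_1 - 0.04167·V_3 = 0.0001333
  0.2032·V_3 - 0.04167·V_1 = 0.002128
Determinant D = (0.04169)(0.2032) - (-0.04167)(-0.04167) = 0.006734
V_1 = [(0.0001333)(0.2032) - (-0.04167)(0.002128)]/D = 0.01719 V
V_3 = [(0.04169)(0.002128) - (0.0001333)(-0.04167)]/D = 0.014 V
Power in each resistor, P = (ΔV)²/R:
  P_R1 = (10 - 0.01719)²/75000 = 0.001329 W
  P_R2 = (0.01719 - 0)²/82000 = 0.000000003602 W
  P_R3 = (10 - 0.014)²/4700 = 0.02122 W
  P_R4 = (0 - 0.014)²/6.2 = 0.0000316 W
  P_R5 = (0.01719 - 0.014)²/24 = 0.0000004239 W
P_total = P_R1 + P_R2 + P_R3 + P_R4 + P_R5 = 0.02258 W

Final answer: 0.02258 W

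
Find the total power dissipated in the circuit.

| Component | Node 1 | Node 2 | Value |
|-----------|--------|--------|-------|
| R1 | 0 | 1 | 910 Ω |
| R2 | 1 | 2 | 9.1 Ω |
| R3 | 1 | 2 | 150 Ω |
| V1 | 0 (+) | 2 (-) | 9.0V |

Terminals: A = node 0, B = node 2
Nodal analysis, taking node 2 as the 0 V reference.
Source V1 fixes V_0 = 9 V.
KCL at each unknown node (sum of currents leaving = 0; resistances in Ω):
  Node 1: (V_1 - 9)/910 + (V_1 - 0)/9.1 + (V_1 - 0)/150 = 0
Collecting terms: 0.1177 × V_1 = 0.00989  =>  V_1 = 0.08406 V
Power in each resistor, P = (ΔV)²/R:
  P_R1 = (9 - 0.08406)²/910 = 0.08736 W
  P_R2 = (0.08406 - 0)²/9.1 = 0.0007765 W
  P_R3 = (0.08406 - 0)²/150 = 0.00004711 W
P_total = P_R1 + P_R2 + P_R3 = 0.08818 W

Final answer: 0.08818 W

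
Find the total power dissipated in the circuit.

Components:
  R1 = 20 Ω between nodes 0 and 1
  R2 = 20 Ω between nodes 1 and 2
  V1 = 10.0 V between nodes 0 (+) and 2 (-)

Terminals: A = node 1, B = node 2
Nodal analysis, taking node 2 as the 0 V reference.
Source V1 fixes V_0 = 10 V.
KCL at each unknown node (sum of currents leaving = 0; resistances in Ω):
  Node 1: (V_1 - 10)/20 + (V_1 - 0)/20 = 0
Collecting terms: 0.1 × V_1 = 0.5  =>  V_1 = 5 V
Power in each resistor, P = (ΔV)²/R:
  P_R1 = (10 - 5)²/20 = 1.25 W
  P_R2 = (5 - 0)²/20 = 1.25 W
P_total = P_R1 + P_R2 = 2.5 W

Final answer: 2.5 W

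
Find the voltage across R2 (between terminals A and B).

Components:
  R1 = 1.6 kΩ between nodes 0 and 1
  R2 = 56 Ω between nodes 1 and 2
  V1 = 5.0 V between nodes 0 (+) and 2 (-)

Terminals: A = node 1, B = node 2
R1 and R2 are in series across V1 (node 0 → node 1 → node 2), and the output A–B is taken across R2, so this is a voltage divider.
Series current: I = V1/(R1 + R2) = 5/(1600 + 56) = 5/1656 = 0.003019 A
V_R2 = I × R2 = V1 × R2/(R1 + R2) = 5 × 56/1656 = 0.1691 V

Final answer: 0.1691 V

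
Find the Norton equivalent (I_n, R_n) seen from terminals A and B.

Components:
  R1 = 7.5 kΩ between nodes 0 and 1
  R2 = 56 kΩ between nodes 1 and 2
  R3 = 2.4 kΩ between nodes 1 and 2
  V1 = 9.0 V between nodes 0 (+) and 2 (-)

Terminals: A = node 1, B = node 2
Find the Thévenin equivalent first; then I_n = V_th/R_th and R_n = R_th.
Step 1 — V_th is the open-circuit voltage V_A - V_B (nothing connected across the terminals).
Nodal analysis, taking node 2 as the 0 V reference.
Source V1 fixes V_0 = 9 V.
KCL at each unknown node (sum of currents leaving = 0; resistances in Ω):
  Node 1: (V_1 - 9)/7500 + (V_1 - 0)/56000 + (V_1 - 0)/2400 = 0
Collecting terms: 0.0005679 × V_1 = 0.0012  =>  V_1 = 2.113 V
V_th = V_1 - V_2 = 2.113 - 0 = 2.113 V
Step 2 — R_th: zero the source — replace V1 by a short circuit (node 2 merges into node 0) — and find the resistance seen between A (node 1) and B (node 0).
Reduce the network between node 1 (A) and node 0 (B) by series/parallel combination:
  Rp1 = R1 ‖ R2 ‖ R3 (parallel, all between nodes 0 and 1) = 1/(1/7500 + 1/56000 + 1/2400) = 1761 Ω
R_th = 1.761 kΩ
I_n = V_th/R_th = 2.113/1761 = 0.0012 A, and R_n = R_th = 1.761 kΩ

Final answer: I_n = 0.0012 A, R_n = 1.761 kΩ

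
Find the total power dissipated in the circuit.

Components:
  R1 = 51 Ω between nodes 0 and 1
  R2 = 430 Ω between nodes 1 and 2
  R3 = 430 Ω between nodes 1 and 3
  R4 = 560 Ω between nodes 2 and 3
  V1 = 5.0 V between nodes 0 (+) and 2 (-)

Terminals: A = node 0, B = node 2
Nodal analysis, taking node 2 as the 0 V reference.
Source V1 fixes V_0 = 5 V.
KCL at each unknown node (sum of currents leaving = 0; resistances in Ω):
  Node 1: (V_1 - 5)/51 + (V_1 - 0)/430 + (V_1 - V_3)/430 = 0
  Node 3: (V_3 - V_1)/430 + (V_3 - 0)/560 = 0
Collecting terms (coefficients in siemens):
  0.02426·V_1 - 0.002326·V_3 = 0.09804
  0.004111·V_3 - 0.002326·V_1 = 0
Determinant D = (0.02426)(0.004111) - (-0.002326)(-0.002326) = 0.00009433
V_1 = [(0.09804)(0.004111) - (-0.002326)(0)]/D = 4.273 V
V_3 = [(0.02426)(0) - (0.09804)(-0.002326)]/D = 2.417 V
Power in each resistor, P = (ΔV)²/R:
  P_R1 = (5 - 4.273)²/51 = 0.01036 W
  P_R2 = (4.273 - 0)²/430 = 0.04246 W
  P_R3 = (4.273 - 2.417)²/430 = 0.008011 W
  P_R4 = (0 - 2.417)²/560 = 0.01043 W
P_total = P_R1 + P_R2 + P_R3 + P_R4 = 0.07127 W

Final answer: 0.07127 W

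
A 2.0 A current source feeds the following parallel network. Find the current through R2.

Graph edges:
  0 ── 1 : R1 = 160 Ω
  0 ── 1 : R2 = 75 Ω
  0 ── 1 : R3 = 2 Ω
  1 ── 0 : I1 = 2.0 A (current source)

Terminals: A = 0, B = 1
All resistors sit directly between nodes 0 and 1, so they are in parallel and share one voltage V; the full source current 2 A splits among them.
1/R_par = 1/160 + 1/75 + 1/2 = 0.5196 S  =>  R_par = 1.925 Ω
V = I × R_par = 2 × 1.925 = 3.849 V
I_R2 = V/R2 = 3.849/75 = 0.05132 A

Final answer: 0.05132 A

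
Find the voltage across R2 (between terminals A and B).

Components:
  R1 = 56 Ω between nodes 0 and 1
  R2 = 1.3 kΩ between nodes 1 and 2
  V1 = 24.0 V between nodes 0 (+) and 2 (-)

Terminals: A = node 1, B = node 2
R1 and R2 are in series across V1 (node 0 → node 1 → node 2), and the output A–B is taken across R2, so this is a voltage divider.
Series current: I = V1/(R1 + R2) = 24/(56 + 1300) = 24/1356 = 0.0177 A
V_R2 = I × R2 = V1 × R2/(R1 + R2) = 24 × 1300/1356 = 23.01 V

Final answer: 23.01 V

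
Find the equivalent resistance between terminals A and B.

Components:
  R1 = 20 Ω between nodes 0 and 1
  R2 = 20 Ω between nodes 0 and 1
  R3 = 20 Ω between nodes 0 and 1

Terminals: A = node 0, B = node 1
Reduce the network between node 0 (A) and node 1 (B) by series/parallel combination:
  Rp1 = R1 ‖ R2 ‖ R3 (parallel, all between nodes 0 and 1) = 1/(1/20 + 1/20 + 1/20) = 6.667 Ω
R_eq = 6.667 Ω

Final answer: 6.667 Ω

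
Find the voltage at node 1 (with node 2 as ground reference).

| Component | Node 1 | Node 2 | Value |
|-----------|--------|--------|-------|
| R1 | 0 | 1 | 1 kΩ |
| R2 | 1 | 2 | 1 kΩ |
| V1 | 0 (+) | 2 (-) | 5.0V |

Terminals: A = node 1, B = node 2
Nodal analysis, taking node 2 as the 0 V reference.
Source V1 fixes V_0 = 5 V.
KCL at each unknown node (sum of currents leaving = 0; resistances in Ω):
  Node 1: (V_1 - 5)/1000 + (V_1 - 0)/1000 = 0
Collecting terms: 0.002 × V_1 = 0.005  =>  V_1 = 2.5 V
The requested potential is V_1 = 2.5 V.

Final answer: V_1 = 2.5 V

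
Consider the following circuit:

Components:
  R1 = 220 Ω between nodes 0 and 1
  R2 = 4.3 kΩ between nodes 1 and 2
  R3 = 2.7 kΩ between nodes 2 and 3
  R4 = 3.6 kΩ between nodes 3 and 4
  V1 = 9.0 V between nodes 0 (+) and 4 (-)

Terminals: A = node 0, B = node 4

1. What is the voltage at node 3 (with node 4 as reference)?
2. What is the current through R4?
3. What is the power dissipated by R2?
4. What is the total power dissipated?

Nodal analysis, taking node 4 as the 0 V reference.
Source V1 fixes V_0 = 9 V.
KCL at each unknown node (sum of currents leaving = 0; resistances in Ω):
  Node 1: (V_1 - 9)/220 + (V_1 - V_2)/4300 = 0
  Node 2: (V_2 - V_1)/4300 + (V_2 - V_3)/2700 = 0
  Node 3: (V_3 - V_2)/2700 + (V_3 - 0)/3600 = 0
Collecting terms (coefficients in siemens):
  0.004778·V_1 - 0.0002326·V_2 = 0.04091
  0.0006029·V_2 - 0.0002326·V_1 - 0.0003704·V_3 = 0
  0.0006481·V_3 - 0.0003704·V_2 = 0
Solving these 3 simultaneous equations (Gaussian elimination) gives:
  V_1 = 8.817 V, V_2 = 5.24 V, V_3 = 2.994 V
Part 1:
  Read off the nodal solution: V_3 = 2.994 V
Part 2:
  I_R4 = (V_3 - V_4)/R4 = (2.994 - 0)/3600 = 0.0008318 A
  Magnitude: I_R4 = 0.0008318 A
Part 3:
  I_R2 = (V_1 - V_2)/R2 = (8.817 - 5.24)/4300 = 0.0008318 A
  P_R2 = I_R2² × R2 = (0.0008318)² × 4300 = 0.002975 W
Part 4:
  Power in each resistor, P = (ΔV)²/R:
    P_R1 = (9 - 8.817)²/220 = 0.0001522 W
    P_R2 = (8.817 - 5.24)²/4300 = 0.002975 W
    P_R3 = (5.24 - 2.994)²/2700 = 0.001868 W
    P_R4 = (2.994 - 0)²/3600 = 0.002491 W
  P_total = P_R1 + P_R2 + P_R3 + P_R4 = 0.007486 W

Final answers:
1. V_3 = 2.994 V
2. I_R4 = 0.0008318 A
3. P_R2 = 0.002975 W
4. P_total = 0.007486 W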